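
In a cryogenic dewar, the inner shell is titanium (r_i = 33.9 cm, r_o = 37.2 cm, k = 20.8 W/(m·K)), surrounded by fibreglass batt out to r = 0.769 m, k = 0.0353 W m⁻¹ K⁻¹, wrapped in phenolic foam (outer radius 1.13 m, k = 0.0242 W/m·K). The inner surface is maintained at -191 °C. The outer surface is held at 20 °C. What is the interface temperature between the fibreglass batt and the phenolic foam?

T = -44.1 °C

Resistance network (inner→outer):
  R_titanium = (1/0.339 − 1/0.372)/(4πk) = 0.2617/(4π·20.8) = 0.001001 K/W
  R_fibreglass batt = (1/0.372 − 1/0.769)/(4πk) = 1.388/(4π·0.0353) = 3.129 K/W
  R_phenolic foam = (1/0.769 − 1/1.13)/(4πk) = 0.4154/(4π·0.0242) = 1.366 K/W
ΣR = 0.001001 + 3.129 + 1.366 = 4.496 K/W
Q = ΔT/ΣR = (-191 °C − 20 °C)/4.496 = -46.93 W
From the inner boundary to the fibreglass batt/phenolic foam interface, ΣR_partial = 3.130 K/W.
T_interface = T_in − Q·ΣR_partial = -191 °C − (-46.93)(3.130) = -44.1 °C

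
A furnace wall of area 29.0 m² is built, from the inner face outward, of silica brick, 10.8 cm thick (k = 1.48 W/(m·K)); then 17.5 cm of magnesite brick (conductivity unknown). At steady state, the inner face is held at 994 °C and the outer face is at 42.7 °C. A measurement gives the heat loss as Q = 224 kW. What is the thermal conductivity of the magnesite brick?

k = 3.49 W/m·K

ΣR = ΔT/Q = |994 − 42.7|/2.24×10^5 = 0.004247 K/W
Known resistances:
  R_silica brick = L/(kA) = 0.108/(1.48·29.0) = 0.002516 K/W
R_magnesite brick = ΣR − ΣR_known = 0.004247 − 0.002516 = 0.001731 K/W
L/(kA) = 0.001731 ⇒ k = 0.175/(0.001731·29.0) = 3.49 W/m·K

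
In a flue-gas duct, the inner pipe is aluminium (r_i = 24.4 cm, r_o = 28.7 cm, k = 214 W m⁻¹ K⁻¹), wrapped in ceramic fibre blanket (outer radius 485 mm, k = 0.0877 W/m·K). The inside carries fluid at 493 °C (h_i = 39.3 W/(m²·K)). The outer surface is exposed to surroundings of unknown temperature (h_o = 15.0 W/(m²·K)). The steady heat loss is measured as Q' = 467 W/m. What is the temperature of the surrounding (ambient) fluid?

T_out = 30.3 °C

Series resistances:
  R'_conv,in = 1/(2πr h) = 1/(2π·0.244·39.3) = 0.01660 m·K/W
  R'_aluminium = ln(0.287/0.244)/(2πk) = 0.1623/(2π·214) = 1.207×10^-4 m·K/W
  R'_ceramic fibre blanket = ln(0.485/0.287)/(2πk) = 0.5247/(2π·0.0877) = 0.9521 m·K/W
  R'_conv,out = 1/(2πr h) = 1/(2π·0.485·15.0) = 0.02188 m·K/W
ΣR = 0.9907 m·K/W
ΔT = Q'·ΣR = 467 × 0.9907 = 462.7 K
Heat flows outward, so T_out = T_in − ΔT = 493 − 462.7 = 30.3 °C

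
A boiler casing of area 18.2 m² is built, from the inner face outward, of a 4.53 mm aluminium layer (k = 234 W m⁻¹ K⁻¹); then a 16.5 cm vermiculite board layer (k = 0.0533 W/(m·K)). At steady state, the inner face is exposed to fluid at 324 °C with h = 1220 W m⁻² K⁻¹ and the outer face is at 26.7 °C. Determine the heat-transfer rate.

Q = 1750 W

Series thermal resistances, inner to outer:
  R_conv,in = 1/(hA) = 1/(1220·18.2) = 4.504×10^-5 K/W
  R_aluminium = L/(kA) = 0.00453/(234·18.2) = 1.064×10^-6 K/W
  R_vermiculite board = L/(kA) = 0.165/(0.0533·18.2) = 0.1701 K/W
ΣR = 4.504×10^-5 + 1.064×10^-6 + 0.1701 = 0.1701 K/W
Q = ΔT/ΣR = (324 °C − 26.7 °C)/0.1701 = 1750 W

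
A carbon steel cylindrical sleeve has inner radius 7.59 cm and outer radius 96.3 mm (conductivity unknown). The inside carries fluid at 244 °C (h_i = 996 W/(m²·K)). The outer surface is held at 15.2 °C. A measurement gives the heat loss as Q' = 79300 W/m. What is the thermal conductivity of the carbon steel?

k = 48.6 W/m·K

ΣR = ΔT/Q' = |244 − 15.2|/79300 = 0.002885 m·K/W
Known resistances:
  R'_conv,in = 1/(2πr h) = 1/(2π·0.0759·996) = 0.002105 m·K/W
R_carbon steel = ΣR − ΣR_known = 0.002885 − 0.002105 = 7.800×10^-4 m·K/W
ln(r₂/r₁)/(2πk) = 7.800×10^-4 ⇒ k = 0.2381/(2π·7.800×10^-4) = 48.6 W/m·K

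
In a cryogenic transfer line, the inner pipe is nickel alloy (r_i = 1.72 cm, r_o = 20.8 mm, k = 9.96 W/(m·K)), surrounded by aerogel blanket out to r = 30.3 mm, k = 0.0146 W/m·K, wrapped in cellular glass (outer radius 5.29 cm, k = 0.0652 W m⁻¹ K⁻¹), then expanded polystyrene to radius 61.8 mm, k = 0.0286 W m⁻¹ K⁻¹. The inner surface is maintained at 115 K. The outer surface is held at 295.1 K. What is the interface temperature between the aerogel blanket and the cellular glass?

T = 231.8 K

Resistance network (inner→outer):
  R'_nickel alloy = ln(0.0208/0.0172)/(2πk) = 0.1900/(2π·9.96) = 0.003037 m·K/W
  R'_aerogel blanket = ln(0.0303/0.0208)/(2πk) = 0.3762/(2π·0.0146) = 4.101 m·K/W
  R'_cellular glass = ln(0.0529/0.0303)/(2πk) = 0.5573/(2π·0.0652) = 1.360 m·K/W
  R'_expanded polystyrene = ln(0.0618/0.0529)/(2πk) = 0.1555/(2π·0.0286) = 0.8653 m·K/W
ΣR = 0.003037 + 4.101 + 1.360 + 0.8653 = 6.329 m·K/W
Q' = ΔT/ΣR = (115 K − 295.1 K)/6.329 = -28.46 W/m
From the inner boundary to the aerogel blanket/cellular glass interface, ΣR_partial = 4.104 m·K/W.
T_interface = T_in − Q'·ΣR_partial = 115 K − (-28.46)(4.104) = 231.8 K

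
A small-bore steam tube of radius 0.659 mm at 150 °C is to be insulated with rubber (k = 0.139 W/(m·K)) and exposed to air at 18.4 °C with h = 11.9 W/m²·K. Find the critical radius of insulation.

For a cylinder, r_cr = k_ins/h = 0.139/11.9 = 0.0117 m = 1.17 cm

r_cr = 1.17 cm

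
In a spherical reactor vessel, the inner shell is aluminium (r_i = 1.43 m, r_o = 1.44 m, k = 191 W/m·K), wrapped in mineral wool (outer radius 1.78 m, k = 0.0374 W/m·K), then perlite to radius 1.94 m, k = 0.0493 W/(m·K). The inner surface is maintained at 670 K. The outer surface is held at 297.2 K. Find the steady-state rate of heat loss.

Q = 1040 W

Treat each layer as a resistance in series:
  R_aluminium = (1/1.43 − 1/1.44)/(4πk) = 0.004856/(4π·191) = 2.023×10^-6 K/W
  R_mineral wool = (1/1.44 − 1/1.78)/(4πk) = 0.1326/(4π·0.0374) = 0.2822 K/W
  R_perlite = (1/1.78 − 1/1.94)/(4πk) = 0.04633/(4π·0.0493) = 0.07479 K/W
ΣR = 2.023×10^-6 + 0.2822 + 0.07479 = 0.3570 K/W
Q = ΔT/ΣR = (670 K − 297.2 K)/0.3570 = 1040 W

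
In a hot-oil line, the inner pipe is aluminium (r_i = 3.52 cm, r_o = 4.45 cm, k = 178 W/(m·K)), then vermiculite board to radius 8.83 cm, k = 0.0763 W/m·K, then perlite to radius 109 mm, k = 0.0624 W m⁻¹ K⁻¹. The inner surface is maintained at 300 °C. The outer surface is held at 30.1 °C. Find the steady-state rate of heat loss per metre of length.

Q' = 137 W/m

Resistance network (inner→outer):
  R'_aluminium = ln(0.0445/0.0352)/(2πk) = 0.2344/(2π·178) = 2.096×10^-4 m·K/W
  R'_vermiculite board = ln(0.0883/0.0445)/(2πk) = 0.6853/(2π·0.0763) = 1.429 m·K/W
  R'_perlite = ln(0.109/0.0883)/(2πk) = 0.2106/(2π·0.0624) = 0.5372 m·K/W
ΣR = 2.096×10^-4 + 1.429 + 0.5372 = 1.966 m·K/W
Q' = ΔT/ΣR = (300 °C − 30.1 °C)/1.966 = 137 W/m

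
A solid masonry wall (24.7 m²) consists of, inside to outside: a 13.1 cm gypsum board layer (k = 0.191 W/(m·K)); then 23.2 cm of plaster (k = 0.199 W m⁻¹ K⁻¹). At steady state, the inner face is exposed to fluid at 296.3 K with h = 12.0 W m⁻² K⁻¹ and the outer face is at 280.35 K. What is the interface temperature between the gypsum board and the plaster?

T = 290.0 K

Series thermal resistances, inner to outer:
  R_conv,in = 1/(hA) = 1/(12.0·24.7) = 0.003374 K/W
  R_gypsum board = L/(kA) = 0.131/(0.191·24.7) = 0.02777 K/W
  R_plaster = L/(kA) = 0.232/(0.199·24.7) = 0.04720 K/W
ΣR = 0.003374 + 0.02777 + 0.04720 = 0.07834 K/W
Q = ΔT/ΣR = (296.3 K − 280.35 K)/0.07834 = 203.6 W
From the inner boundary to the gypsum board/plaster interface, ΣR_partial = 0.03114 K/W.
T_interface = T_in − Q·ΣR_partial = 296.3 K − (203.6)(0.03114) = 290.0 K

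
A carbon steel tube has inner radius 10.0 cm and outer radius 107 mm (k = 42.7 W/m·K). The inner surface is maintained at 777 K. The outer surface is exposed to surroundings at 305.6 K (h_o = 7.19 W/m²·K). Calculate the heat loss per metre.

Q' = 2280 W/m

Series thermal resistances, inner to outer:
  R'_carbon steel = ln(0.107/0.100)/(2πk) = 0.06766/(2π·42.7) = 2.522×10^-4 m·K/W
  R'_conv,out = 1/(2πr h) = 1/(2π·0.107·7.19) = 0.2069 m·K/W
ΣR = 2.522×10^-4 + 0.2069 = 0.2072 m·K/W
Q' = ΔT/ΣR = (777 K − 305.6 K)/0.2072 = 2280 W/m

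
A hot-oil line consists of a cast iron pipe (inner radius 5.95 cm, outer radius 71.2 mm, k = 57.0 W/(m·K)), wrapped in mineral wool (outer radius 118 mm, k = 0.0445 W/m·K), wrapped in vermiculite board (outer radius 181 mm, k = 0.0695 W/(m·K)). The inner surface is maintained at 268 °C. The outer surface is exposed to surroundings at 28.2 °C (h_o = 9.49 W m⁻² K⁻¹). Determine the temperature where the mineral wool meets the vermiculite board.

T = 117 °C

Resistance network (inner→outer):
  R'_cast iron = ln(0.0712/0.0595)/(2πk) = 0.1795/(2π·57.0) = 5.012×10^-4 m·K/W
  R'_mineral wool = ln(0.118/0.0712)/(2πk) = 0.5052/(2π·0.0445) = 1.807 m·K/W
  R'_vermiculite board = ln(0.181/0.118)/(2πk) = 0.4278/(2π·0.0695) = 0.9797 m·K/W
  R'_conv,out = 1/(2πr h) = 1/(2π·0.181·9.49) = 0.09266 m·K/W
ΣR = 5.012×10^-4 + 1.807 + 0.9797 + 0.09266 = 2.880 m·K/W
Q' = ΔT/ΣR = (268 °C − 28.2 °C)/2.880 = 83.26 W/m
From the inner boundary to the mineral wool/vermiculite board interface, ΣR_partial = 1.808 m·K/W.
T_interface = T_in − Q'·ΣR_partial = 268 °C − (83.26)(1.808) = 117 °C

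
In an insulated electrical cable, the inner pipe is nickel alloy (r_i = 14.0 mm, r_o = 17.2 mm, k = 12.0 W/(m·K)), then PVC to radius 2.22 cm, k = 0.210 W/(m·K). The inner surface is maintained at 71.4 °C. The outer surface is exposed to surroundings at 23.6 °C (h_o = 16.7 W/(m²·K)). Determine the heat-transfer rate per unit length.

Treat each layer as a resistance in series:
  R'_nickel alloy = ln(0.0172/0.0140)/(2πk) = 0.2059/(2π·12.0) = 0.002730 m·K/W
  R'_PVC = ln(0.0222/0.0172)/(2πk) = 0.2552/(2π·0.210) = 0.1934 m·K/W
  R'_conv,out = 1/(2πr h) = 1/(2π·0.0222·16.7) = 0.4293 m·K/W
ΣR = 0.002730 + 0.1934 + 0.4293 = 0.6254 m·K/W
Q' = ΔT/ΣR = (71.4 °C − 23.6 °C)/0.6254 = 76.4 W/m

Q' = 76.4 W/m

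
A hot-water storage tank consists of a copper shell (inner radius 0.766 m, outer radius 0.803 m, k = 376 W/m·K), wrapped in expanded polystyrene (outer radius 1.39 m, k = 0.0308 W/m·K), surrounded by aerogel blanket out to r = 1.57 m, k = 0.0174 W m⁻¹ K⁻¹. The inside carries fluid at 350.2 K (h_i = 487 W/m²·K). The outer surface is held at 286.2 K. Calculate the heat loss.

Resistance network (inner→outer):
  R_conv,in = 1/(4πr²h) = 1/(4π·0.766²·487) = 2.785×10^-4 K/W
  R_copper = (1/0.766 − 1/0.803)/(4πk) = 0.06015/(4π·376) = 1.273×10^-5 K/W
  R_expanded polystyrene = (1/0.803 − 1/1.39)/(4πk) = 0.5259/(4π·0.0308) = 1.359 K/W
  R_aerogel blanket = (1/1.39 − 1/1.57)/(4πk) = 0.08248/(4π·0.0174) = 0.3772 K/W
ΣR = 2.785×10^-4 + 1.273×10^-5 + 1.359 + 0.3772 = 1.736 K/W
Q = ΔT/ΣR = (350.2 K − 286.2 K)/1.736 = 36.9 W

Q = 36.9 W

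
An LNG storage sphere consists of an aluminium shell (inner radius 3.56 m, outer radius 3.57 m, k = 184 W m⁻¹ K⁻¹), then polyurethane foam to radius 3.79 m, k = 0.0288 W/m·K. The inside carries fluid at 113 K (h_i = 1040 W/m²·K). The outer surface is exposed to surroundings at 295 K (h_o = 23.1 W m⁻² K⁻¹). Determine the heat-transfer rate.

Q = 4.03 kW

Resistance network (inner→outer):
  R_conv,in = 1/(4πr²h) = 1/(4π·3.56²·1040) = 6.037×10^-6 K/W
  R_aluminium = (1/3.56 − 1/3.57)/(4πk) = 7.868×10^-4/(4π·184) = 3.403×10^-7 K/W
  R_polyurethane foam = (1/3.57 − 1/3.79)/(4πk) = 0.01626/(4π·0.0288) = 0.04493 K/W
  R_conv,out = 1/(4πr²h) = 1/(4π·3.79²·23.1) = 2.398×10^-4 K/W
ΣR = 6.037×10^-6 + 3.403×10^-7 + 0.04493 + 2.398×10^-4 = 0.04518 K/W
Q = ΔT/ΣR = (113 K − 295 K)/0.04518 = -4030 W
(Negative Q ⇒ heat flows inward; heat gain = 4030 W.)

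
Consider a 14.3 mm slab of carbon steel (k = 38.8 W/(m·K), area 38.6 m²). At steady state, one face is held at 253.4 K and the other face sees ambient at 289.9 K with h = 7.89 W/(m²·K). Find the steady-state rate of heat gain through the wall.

Resistance network (inner→outer):
  R_carbon steel = L/(kA) = 0.0143/(38.8·38.6) = 9.548×10^-6 K/W
  R_conv,out = 1/(hA) = 1/(7.89·38.6) = 0.003283 K/W
ΣR = 9.548×10^-6 + 0.003283 = 0.003293 K/W
Q = ΔT/ΣR = (253.4 K − 289.9 K)/0.003293 = -11100 W
(Negative Q ⇒ heat flows inward; heat gain = 11100 W.)

Q = 11.1 kW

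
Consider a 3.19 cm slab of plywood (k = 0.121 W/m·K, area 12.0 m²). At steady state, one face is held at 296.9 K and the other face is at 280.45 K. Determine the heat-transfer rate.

Q = kA·ΔT/L = 0.121 × 12.0 × |296.9 K − 280.45 K| / 0.0319 = 749 W

Q = 749 W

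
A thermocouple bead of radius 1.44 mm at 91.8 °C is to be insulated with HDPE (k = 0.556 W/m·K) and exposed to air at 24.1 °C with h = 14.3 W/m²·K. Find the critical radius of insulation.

For a sphere, r_cr = 2k_ins/h = 2·0.556/14.3 = 0.0778 m = 7.78 cm

r_cr = 7.78 cm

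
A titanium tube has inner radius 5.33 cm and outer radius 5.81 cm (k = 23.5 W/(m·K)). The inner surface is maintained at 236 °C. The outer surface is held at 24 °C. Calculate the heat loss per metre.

Q' = 2πk·ΔT/ln(r₂/r₁) = 2π × 23.5 × 212 / ln(0.0581/0.0533) = 3.63×10^5 W/m

Q' = 3.63×10^5 W/m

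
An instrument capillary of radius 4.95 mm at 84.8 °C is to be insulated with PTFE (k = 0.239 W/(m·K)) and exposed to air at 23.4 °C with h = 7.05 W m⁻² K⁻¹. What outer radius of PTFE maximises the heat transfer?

For a cylinder, r_cr = k_ins/h = 0.239/7.05 = 0.0339 m = 3.39 cm

r_cr = 3.39 cm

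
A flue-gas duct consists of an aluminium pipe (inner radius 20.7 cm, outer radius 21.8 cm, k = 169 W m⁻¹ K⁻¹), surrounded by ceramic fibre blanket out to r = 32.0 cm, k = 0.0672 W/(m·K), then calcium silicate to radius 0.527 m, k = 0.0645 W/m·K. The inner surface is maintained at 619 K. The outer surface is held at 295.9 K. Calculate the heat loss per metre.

Series thermal resistances, inner to outer:
  R'_aluminium = ln(0.218/0.207)/(2πk) = 0.05178/(2π·169) = 4.876×10^-5 m·K/W
  R'_ceramic fibre blanket = ln(0.320/0.218)/(2πk) = 0.3838/(2π·0.0672) = 0.9090 m·K/W
  R'_calcium silicate = ln(0.527/0.320)/(2πk) = 0.4989/(2π·0.0645) = 1.231 m·K/W
ΣR = 4.876×10^-5 + 0.9090 + 1.231 = 2.140 m·K/W
Q' = ΔT/ΣR = (619 K − 295.9 K)/2.140 = 151 W/m

Q' = 151 W/m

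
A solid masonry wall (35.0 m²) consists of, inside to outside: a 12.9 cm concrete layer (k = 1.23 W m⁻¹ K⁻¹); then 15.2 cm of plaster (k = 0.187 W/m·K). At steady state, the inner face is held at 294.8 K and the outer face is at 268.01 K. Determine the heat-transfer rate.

Resistance network (inner→outer):
  R_concrete = L/(kA) = 0.129/(1.23·35.0) = 0.002997 K/W
  R_plaster = L/(kA) = 0.152/(0.187·35.0) = 0.02322 K/W
ΣR = 0.002997 + 0.02322 = 0.02622 K/W
Q = ΔT/ΣR = (294.8 K − 268.01 K)/0.02622 = 1020 W

Q = 1020 W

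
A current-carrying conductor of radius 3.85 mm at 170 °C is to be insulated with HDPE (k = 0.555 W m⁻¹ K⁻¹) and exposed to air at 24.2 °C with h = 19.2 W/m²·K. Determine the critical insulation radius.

For a cylinder, r_cr = k_ins/h = 0.555/19.2 = 0.0289 m = 2.89 cm

r_cr = 2.89 cm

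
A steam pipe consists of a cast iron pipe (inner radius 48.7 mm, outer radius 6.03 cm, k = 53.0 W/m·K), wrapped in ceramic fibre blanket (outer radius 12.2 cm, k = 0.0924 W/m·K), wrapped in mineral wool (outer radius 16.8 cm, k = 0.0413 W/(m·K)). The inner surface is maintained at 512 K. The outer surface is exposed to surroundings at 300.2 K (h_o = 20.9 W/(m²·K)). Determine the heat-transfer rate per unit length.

Q' = 85.0 W/m

Resistance network (inner→outer):
  R'_cast iron = ln(0.0603/0.0487)/(2πk) = 0.2137/(2π·53.0) = 6.416×10^-4 m·K/W
  R'_ceramic fibre blanket = ln(0.122/0.0603)/(2πk) = 0.7047/(2π·0.0924) = 1.214 m·K/W
  R'_mineral wool = ln(0.168/0.122)/(2πk) = 0.3199/(2π·0.0413) = 1.233 m·K/W
  R'_conv,out = 1/(2πr h) = 1/(2π·0.168·20.9) = 0.04533 m·K/W
ΣR = 6.416×10^-4 + 1.214 + 1.233 + 0.04533 = 2.493 m·K/W
Q' = ΔT/ΣR = (512 K − 300.2 K)/2.493 = 85.0 W/m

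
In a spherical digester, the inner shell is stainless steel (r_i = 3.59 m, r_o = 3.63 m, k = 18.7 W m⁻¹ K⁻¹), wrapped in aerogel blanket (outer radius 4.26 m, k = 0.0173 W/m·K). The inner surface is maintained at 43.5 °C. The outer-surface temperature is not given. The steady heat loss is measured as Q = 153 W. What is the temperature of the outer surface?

Sum the resistances:
  R_stainless steel = (1/3.59 − 1/3.63)/(4πk) = 0.003069/(4π·18.7) = 1.306×10^-5 K/W
  R_aerogel blanket = (1/3.63 − 1/4.26)/(4πk) = 0.04074/(4π·0.0173) = 0.1874 K/W
ΣR = 0.1874 K/W
ΔT = Q·ΣR = 153 × 0.1874 = 28.67 K
Heat flows outward, so T_out = T_in − ΔT = 43.5 − 28.67 = 14.8 °C

T_out = 14.8 °C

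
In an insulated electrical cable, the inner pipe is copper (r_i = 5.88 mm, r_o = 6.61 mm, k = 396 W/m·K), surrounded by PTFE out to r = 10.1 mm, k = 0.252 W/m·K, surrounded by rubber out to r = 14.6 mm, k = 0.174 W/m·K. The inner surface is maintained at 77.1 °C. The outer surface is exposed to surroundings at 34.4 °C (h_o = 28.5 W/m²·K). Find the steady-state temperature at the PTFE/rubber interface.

Treat each layer as a resistance in series:
  R'_copper = ln(0.00661/0.00588)/(2πk) = 0.1170/(2π·396) = 4.703×10^-5 m·K/W
  R'_PTFE = ln(0.0101/0.00661)/(2πk) = 0.4240/(2π·0.252) = 0.2678 m·K/W
  R'_rubber = ln(0.0146/0.0101)/(2πk) = 0.3685/(2π·0.174) = 0.3370 m·K/W
  R'_conv,out = 1/(2πr h) = 1/(2π·0.0146·28.5) = 0.3825 m·K/W
ΣR = 4.703×10^-5 + 0.2678 + 0.3370 + 0.3825 = 0.9873 m·K/W
Q' = ΔT/ΣR = (77.1 °C − 34.4 °C)/0.9873 = 43.25 W/m
From the inner boundary to the PTFE/rubber interface, ΣR_partial = 0.2678 m·K/W.
T_interface = T_in − Q'·ΣR_partial = 77.1 °C − (43.25)(0.2678) = 65.5 °C

T = 65.5 °C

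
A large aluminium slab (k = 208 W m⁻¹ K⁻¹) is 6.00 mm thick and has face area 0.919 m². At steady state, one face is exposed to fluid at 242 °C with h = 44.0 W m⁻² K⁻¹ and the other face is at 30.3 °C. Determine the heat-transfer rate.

Series thermal resistances, inner to outer:
  R_conv,in = 1/(hA) = 1/(44.0·0.919) = 0.02473 K/W
  R_aluminium = L/(kA) = 0.00600/(208·0.919) = 3.139×10^-5 K/W
ΣR = 0.02473 + 3.139×10^-5 = 0.02476 K/W
Q = ΔT/ΣR = (242 °C − 30.3 °C)/0.02476 = 8550 W

Q = 8.55 kW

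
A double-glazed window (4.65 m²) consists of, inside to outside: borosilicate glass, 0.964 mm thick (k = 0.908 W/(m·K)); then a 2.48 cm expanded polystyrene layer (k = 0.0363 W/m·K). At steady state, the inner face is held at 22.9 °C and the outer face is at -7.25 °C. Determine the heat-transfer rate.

Q = 205 W

Treat each layer as a resistance in series:
  R_borosilicate glass = L/(kA) = 9.64×10^-4/(0.908·4.65) = 2.283×10^-4 K/W
  R_expanded polystyrene = L/(kA) = 0.0248/(0.0363·4.65) = 0.1469 K/W
ΣR = 2.283×10^-4 + 0.1469 = 0.1471 K/W
Q = ΔT/ΣR = (22.9 °C − -7.25 °C)/0.1471 = 205 W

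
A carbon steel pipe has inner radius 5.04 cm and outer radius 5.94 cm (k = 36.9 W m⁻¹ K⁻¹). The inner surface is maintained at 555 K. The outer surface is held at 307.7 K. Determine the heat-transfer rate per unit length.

Q' = 2πk·ΔT/ln(r₂/r₁) = 2π × 36.9 × 247.3 / ln(0.0594/0.0504) = 3.49×10^5 W/m

Q' = 3.49×10^5 W/m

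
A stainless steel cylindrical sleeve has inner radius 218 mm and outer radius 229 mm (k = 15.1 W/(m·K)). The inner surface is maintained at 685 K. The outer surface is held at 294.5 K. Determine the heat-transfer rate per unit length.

Q' = 2πk·ΔT/ln(r₂/r₁) = 2π × 15.1 × 390.5 / ln(0.229/0.218) = 7.53×10^5 W/m

Q' = 753 kW/m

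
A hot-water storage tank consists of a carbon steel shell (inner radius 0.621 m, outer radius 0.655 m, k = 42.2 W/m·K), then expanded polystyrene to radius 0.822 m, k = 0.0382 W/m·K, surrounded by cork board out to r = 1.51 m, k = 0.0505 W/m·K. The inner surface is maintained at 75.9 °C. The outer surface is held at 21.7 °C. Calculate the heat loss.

Q = 35.7 W

Resistance network (inner→outer):
  R_carbon steel = (1/0.621 − 1/0.655)/(4πk) = 0.08359/(4π·42.2) = 1.576×10^-4 K/W
  R_expanded polystyrene = (1/0.655 − 1/0.822)/(4πk) = 0.3102/(4π·0.0382) = 0.6461 K/W
  R_cork board = (1/0.822 − 1/1.51)/(4πk) = 0.5543/(4π·0.0505) = 0.8735 K/W
ΣR = 1.576×10^-4 + 0.6461 + 0.8735 = 1.520 K/W
Q = ΔT/ΣR = (75.9 °C − 21.7 °C)/1.520 = 35.7 W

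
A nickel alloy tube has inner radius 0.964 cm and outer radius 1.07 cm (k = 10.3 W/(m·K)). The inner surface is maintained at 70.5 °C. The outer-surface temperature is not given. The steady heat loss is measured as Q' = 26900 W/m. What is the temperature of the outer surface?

Sum the resistances:
  R'_nickel alloy = ln(0.0107/0.00964)/(2πk) = 0.1043/(2π·10.3) = 0.001612 m·K/W
ΣR = 0.001612 m·K/W
ΔT = Q'·ΣR = 26900 × 0.001612 = 43.36 K
Heat flows outward, so T_out = T_in − ΔT = 70.5 − 43.36 = 27.1 °C

T_out = 27.1 °C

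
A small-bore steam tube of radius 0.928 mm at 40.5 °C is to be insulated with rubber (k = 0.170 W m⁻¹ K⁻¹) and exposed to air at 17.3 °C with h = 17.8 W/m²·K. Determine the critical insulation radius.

r_cr = 0.955 cm

For a cylinder, r_cr = k_ins/h = 0.170/17.8 = 0.00955 m = 0.955 cm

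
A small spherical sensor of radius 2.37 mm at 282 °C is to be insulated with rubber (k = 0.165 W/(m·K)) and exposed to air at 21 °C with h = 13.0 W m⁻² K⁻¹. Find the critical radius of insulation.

For a sphere, r_cr = 2k_ins/h = 2·0.165/13.0 = 0.0254 m = 2.54 cm

r_cr = 2.54 cm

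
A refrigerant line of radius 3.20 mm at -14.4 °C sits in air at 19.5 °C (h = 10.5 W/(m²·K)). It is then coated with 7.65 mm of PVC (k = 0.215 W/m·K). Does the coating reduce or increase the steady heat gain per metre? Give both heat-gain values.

increases: 7.16 → 14.7 W/m

Critical radius for a cylinder: r_cr = k/h = 0.0205 m = 2.05 cm.
Outer radius after coating: r₂ = 0.00320 + 0.00765 = 0.01085 m.
Since r₁ < r_cr and r₂ ≤ r_cr, the coating moves toward the maximum at r_cr — heat gain rises.
Bare: R = 1/(2πr₁h) = 4.737 m·K/W; Q = 33.9/4.737 = 7.16 W/m.
Coated: R = R_cond + R_conv = 2.301 m·K/W; Q = 33.9/2.301 = 14.7 W/m.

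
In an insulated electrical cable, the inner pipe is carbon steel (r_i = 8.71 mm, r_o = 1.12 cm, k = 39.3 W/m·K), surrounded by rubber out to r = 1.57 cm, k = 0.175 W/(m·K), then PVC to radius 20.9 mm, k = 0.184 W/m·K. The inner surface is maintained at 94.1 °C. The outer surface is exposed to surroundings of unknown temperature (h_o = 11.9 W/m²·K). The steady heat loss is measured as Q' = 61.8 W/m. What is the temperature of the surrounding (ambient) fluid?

T_out = 20.2 °C

Sum the resistances:
  R'_carbon steel = ln(0.0112/0.00871)/(2πk) = 0.2514/(2π·39.3) = 0.001018 m·K/W
  R'_rubber = ln(0.0157/0.0112)/(2πk) = 0.3377/(2π·0.175) = 0.3072 m·K/W
  R'_PVC = ln(0.0209/0.0157)/(2πk) = 0.2861/(2π·0.184) = 0.2475 m·K/W
  R'_conv,out = 1/(2πr h) = 1/(2π·0.0209·11.9) = 0.6399 m·K/W
ΣR = 1.196 m·K/W
ΔT = Q'·ΣR = 61.8 × 1.196 = 73.91 K
Heat flows outward, so T_out = T_in − ΔT = 94.1 − 73.91 = 20.2 °C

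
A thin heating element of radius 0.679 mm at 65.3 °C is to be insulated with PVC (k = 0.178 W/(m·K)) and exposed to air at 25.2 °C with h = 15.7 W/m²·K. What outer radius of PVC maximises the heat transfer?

r_cr = 1.13 cm

For a cylinder, r_cr = k_ins/h = 0.178/15.7 = 0.0113 m = 1.13 cm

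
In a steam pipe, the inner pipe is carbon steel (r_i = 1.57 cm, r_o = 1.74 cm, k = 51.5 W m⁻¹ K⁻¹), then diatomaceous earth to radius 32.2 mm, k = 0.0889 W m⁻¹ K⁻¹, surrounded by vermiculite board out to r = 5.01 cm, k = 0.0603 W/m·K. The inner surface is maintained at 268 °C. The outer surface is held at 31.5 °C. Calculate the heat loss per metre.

Series thermal resistances, inner to outer:
  R'_carbon steel = ln(0.0174/0.0157)/(2πk) = 0.1028/(2π·51.5) = 3.177×10^-4 m·K/W
  R'_diatomaceous earth = ln(0.0322/0.0174)/(2πk) = 0.6155/(2π·0.0889) = 1.102 m·K/W
  R'_vermiculite board = ln(0.0501/0.0322)/(2πk) = 0.4421/(2π·0.0603) = 1.167 m·K/W
ΣR = 3.177×10^-4 + 1.102 + 1.167 = 2.269 m·K/W
Q' = ΔT/ΣR = (268 °C − 31.5 °C)/2.269 = 104 W/m

Q' = 104 W/m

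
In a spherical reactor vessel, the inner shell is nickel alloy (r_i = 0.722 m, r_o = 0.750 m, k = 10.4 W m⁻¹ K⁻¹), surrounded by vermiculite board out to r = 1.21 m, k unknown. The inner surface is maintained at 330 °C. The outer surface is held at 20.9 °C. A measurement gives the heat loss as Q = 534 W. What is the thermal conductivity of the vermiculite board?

ΣR = ΔT/Q = |330 − 20.9|/534 = 0.5788 K/W
Known resistances:
  R_nickel alloy = (1/0.722 − 1/0.750)/(4πk) = 0.05171/(4π·10.4) = 3.957×10^-4 K/W
R_vermiculite board = ΣR − ΣR_known = 0.5788 − 3.957×10^-4 = 0.5784 K/W
(1/r₁−1/r₂)/(4πk) = 0.5784 ⇒ k = 0.5069/(4π·0.5784) = 0.0697 W/m·K

k = 0.0697 W/m·K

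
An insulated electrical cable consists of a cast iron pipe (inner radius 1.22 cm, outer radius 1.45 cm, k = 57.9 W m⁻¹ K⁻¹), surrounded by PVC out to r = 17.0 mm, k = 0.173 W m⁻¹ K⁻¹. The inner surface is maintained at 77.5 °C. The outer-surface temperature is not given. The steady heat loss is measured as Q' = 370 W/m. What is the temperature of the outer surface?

Sum the resistances:
  R'_cast iron = ln(0.0145/0.0122)/(2πk) = 0.1727/(2π·57.9) = 4.748×10^-4 m·K/W
  R'_PVC = ln(0.0170/0.0145)/(2πk) = 0.1591/(2π·0.173) = 0.1463 m·K/W
ΣR = 0.1468 m·K/W
ΔT = Q'·ΣR = 370 × 0.1468 = 54.32 K
Heat flows outward, so T_out = T_in − ΔT = 77.5 − 54.32 = 23.2 °C

T_out = 23.2 °C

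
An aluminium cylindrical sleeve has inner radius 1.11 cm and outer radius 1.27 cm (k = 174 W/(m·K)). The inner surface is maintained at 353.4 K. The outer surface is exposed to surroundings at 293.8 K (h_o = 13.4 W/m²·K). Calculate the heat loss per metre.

Series thermal resistances, inner to outer:
  R'_aluminium = ln(0.0127/0.0111)/(2πk) = 0.1347/(2π·174) = 1.232×10^-4 m·K/W
  R'_conv,out = 1/(2πr h) = 1/(2π·0.0127·13.4) = 0.9352 m·K/W
ΣR = 1.232×10^-4 + 0.9352 = 0.9353 m·K/W
Q' = ΔT/ΣR = (353.4 K − 293.8 K)/0.9353 = 63.7 W/m

Q' = 63.7 W/m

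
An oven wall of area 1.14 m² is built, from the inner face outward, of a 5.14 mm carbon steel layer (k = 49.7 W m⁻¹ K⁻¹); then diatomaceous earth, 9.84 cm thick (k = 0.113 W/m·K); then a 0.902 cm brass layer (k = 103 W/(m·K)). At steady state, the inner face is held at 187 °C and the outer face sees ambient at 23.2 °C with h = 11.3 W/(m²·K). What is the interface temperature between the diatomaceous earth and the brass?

Treat each layer as a resistance in series:
  R_carbon steel = L/(kA) = 0.00514/(49.7·1.14) = 9.072×10^-5 K/W
  R_diatomaceous earth = L/(kA) = 0.0984/(0.113·1.14) = 0.7639 K/W
  R_brass = L/(kA) = 0.00902/(103·1.14) = 7.682×10^-5 K/W
  R_conv,out = 1/(hA) = 1/(11.3·1.14) = 0.07763 K/W
ΣR = 9.072×10^-5 + 0.7639 + 7.682×10^-5 + 0.07763 = 0.8417 K/W
Q = ΔT/ΣR = (187 °C − 23.2 °C)/0.8417 = 194.6 W
From the inner boundary to the diatomaceous earth/brass interface, ΣR_partial = 0.7640 K/W.
T_interface = T_in − Q·ΣR_partial = 187 °C − (194.6)(0.7640) = 38.3 °C

T = 38.3 °C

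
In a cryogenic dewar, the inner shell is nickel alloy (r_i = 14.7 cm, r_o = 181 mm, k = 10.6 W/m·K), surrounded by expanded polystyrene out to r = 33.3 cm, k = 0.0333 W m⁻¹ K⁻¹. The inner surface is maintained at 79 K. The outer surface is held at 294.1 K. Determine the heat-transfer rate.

Treat each layer as a resistance in series:
  R_nickel alloy = (1/0.147 − 1/0.181)/(4πk) = 1.278/(4π·10.6) = 0.009593 K/W
  R_expanded polystyrene = (1/0.181 − 1/0.333)/(4πk) = 2.522/(4π·0.0333) = 6.027 K/W
ΣR = 0.009593 + 6.027 = 6.037 K/W
Q = ΔT/ΣR = (79 K − 294.1 K)/6.037 = -35.6 W
(Negative Q ⇒ heat flows inward; heat gain = 35.6 W.)

Q = 35.6 W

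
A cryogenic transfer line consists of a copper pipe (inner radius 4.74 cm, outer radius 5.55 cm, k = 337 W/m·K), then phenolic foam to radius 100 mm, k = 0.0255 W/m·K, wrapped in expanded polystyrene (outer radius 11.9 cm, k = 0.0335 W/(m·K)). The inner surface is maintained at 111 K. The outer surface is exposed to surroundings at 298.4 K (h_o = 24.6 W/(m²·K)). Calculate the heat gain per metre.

Series thermal resistances, inner to outer:
  R'_copper = ln(0.0555/0.0474)/(2πk) = 0.1578/(2π·337) = 7.451×10^-5 m·K/W
  R'_phenolic foam = ln(0.100/0.0555)/(2πk) = 0.5888/(2π·0.0255) = 3.675 m·K/W
  R'_expanded polystyrene = ln(0.119/0.100)/(2πk) = 0.1740/(2π·0.0335) = 0.8264 m·K/W
  R'_conv,out = 1/(2πr h) = 1/(2π·0.119·24.6) = 0.05437 m·K/W
ΣR = 7.451×10^-5 + 3.675 + 0.8264 + 0.05437 = 4.556 m·K/W
Q' = ΔT/ΣR = (111 K − 298.4 K)/4.556 = -41.1 W/m
(Negative Q' ⇒ heat flows inward; heat gain = 41.1 W/m.)

Q' = 41.1 W/m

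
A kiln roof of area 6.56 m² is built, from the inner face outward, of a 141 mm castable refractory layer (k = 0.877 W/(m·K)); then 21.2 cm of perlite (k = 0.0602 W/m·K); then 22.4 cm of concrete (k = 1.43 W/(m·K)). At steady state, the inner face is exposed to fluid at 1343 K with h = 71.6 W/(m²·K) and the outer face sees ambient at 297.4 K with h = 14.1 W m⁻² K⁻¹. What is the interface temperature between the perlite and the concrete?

Treat each layer as a resistance in series:
  R_conv,in = 1/(hA) = 1/(71.6·6.56) = 0.002129 K/W
  R_castable refractory = L/(kA) = 0.141/(0.877·6.56) = 0.02451 K/W
  R_perlite = L/(kA) = 0.212/(0.0602·6.56) = 0.5368 K/W
  R_concrete = L/(kA) = 0.224/(1.43·6.56) = 0.02388 K/W
  R_conv,out = 1/(hA) = 1/(14.1·6.56) = 0.01081 K/W
ΣR = 0.002129 + 0.02451 + 0.5368 + 0.02388 + 0.01081 = 0.5981 K/W
Q = ΔT/ΣR = (1343 K − 297.4 K)/0.5981 = 1748 W
From the inner boundary to the perlite/concrete interface, ΣR_partial = 0.5634 K/W.
T_interface = T_in − Q·ΣR_partial = 1343 K − (1748)(0.5634) = 358 K

T = 358 K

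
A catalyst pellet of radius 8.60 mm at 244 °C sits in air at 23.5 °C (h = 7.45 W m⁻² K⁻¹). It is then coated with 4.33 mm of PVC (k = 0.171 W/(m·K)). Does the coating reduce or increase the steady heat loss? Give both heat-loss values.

Critical radius for a sphere: r_cr = 2k/h = 0.0459 m = 4.59 cm.
Outer radius after coating: r₂ = 0.00860 + 0.00433 = 0.01293 m.
Since r₁ < r_cr and r₂ ≤ r_cr, the coating moves toward the maximum at r_cr — heat loss rises.
Bare: R = 1/(4πr₁²h) = 144.4 K/W; Q = 220.5/144.4 = 1.53 W.
Coated: R = R_cond + R_conv = 82.01 K/W; Q = 220.5/82.01 = 2.69 W.

increases: 1.53 → 2.69 W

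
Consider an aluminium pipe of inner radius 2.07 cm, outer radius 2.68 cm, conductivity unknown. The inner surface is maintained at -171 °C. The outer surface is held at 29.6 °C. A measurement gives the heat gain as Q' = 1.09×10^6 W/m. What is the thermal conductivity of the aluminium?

ΣR = ΔT/Q' = |-171 − 29.6|/1.09×10^6 = 1.840×10^-4 m·K/W
ln(r₂/r₁)/(2πk) = 1.840×10^-4 ⇒ k = 0.2583/(2π·1.840×10^-4) = 223 W/m·K

k = 223 W/m·K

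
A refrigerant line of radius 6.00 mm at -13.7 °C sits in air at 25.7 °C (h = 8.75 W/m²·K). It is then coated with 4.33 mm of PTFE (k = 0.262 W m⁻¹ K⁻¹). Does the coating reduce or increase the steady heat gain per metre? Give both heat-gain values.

Critical radius for a cylinder: r_cr = k/h = 0.0299 m = 2.99 cm.
Outer radius after coating: r₂ = 0.00600 + 0.00433 = 0.01033 m.
Since r₁ < r_cr and r₂ ≤ r_cr, the coating moves toward the maximum at r_cr — heat gain rises.
Bare: R = 1/(2πr₁h) = 3.032 m·K/W; Q = 39.4/3.032 = 13.0 W/m.
Coated: R = R_cond + R_conv = 2.091 m·K/W; Q = 39.4/2.091 = 18.8 W/m.

increases: 13.0 → 18.8 W/m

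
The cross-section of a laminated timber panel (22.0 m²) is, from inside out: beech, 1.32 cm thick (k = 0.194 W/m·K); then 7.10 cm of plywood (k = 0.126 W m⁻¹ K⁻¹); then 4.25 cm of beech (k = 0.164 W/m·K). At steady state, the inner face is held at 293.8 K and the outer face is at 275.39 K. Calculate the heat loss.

Resistance network (inner→outer):
  R_beech = L/(kA) = 0.0132/(0.194·22.0) = 0.003093 K/W
  R_plywood = L/(kA) = 0.0710/(0.126·22.0) = 0.02561 K/W
  R_beech = L/(kA) = 0.0425/(0.164·22.0) = 0.01178 K/W
ΣR = 0.003093 + 0.02561 + 0.01178 = 0.04048 K/W
Q = ΔT/ΣR = (293.8 K − 275.39 K)/0.04048 = 455 W

Q = 455 W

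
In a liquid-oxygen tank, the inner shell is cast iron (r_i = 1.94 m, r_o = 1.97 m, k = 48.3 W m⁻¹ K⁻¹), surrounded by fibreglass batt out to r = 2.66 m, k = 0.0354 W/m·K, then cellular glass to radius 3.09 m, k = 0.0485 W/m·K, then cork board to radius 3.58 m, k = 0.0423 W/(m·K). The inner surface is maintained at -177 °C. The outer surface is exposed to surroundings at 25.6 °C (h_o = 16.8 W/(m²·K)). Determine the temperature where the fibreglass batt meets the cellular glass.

T = -48.2 °C

Resistance network (inner→outer):
  R_cast iron = (1/1.94 − 1/1.97)/(4πk) = 0.007850/(4π·48.3) = 1.293×10^-5 K/W
  R_fibreglass batt = (1/1.97 − 1/2.66)/(4πk) = 0.1317/(4π·0.0354) = 0.2960 K/W
  R_cellular glass = (1/2.66 − 1/3.09)/(4πk) = 0.05232/(4π·0.0485) = 0.08584 K/W
  R_cork board = (1/3.09 − 1/3.58)/(4πk) = 0.04429/(4π·0.0423) = 0.08333 K/W
  R_conv,out = 1/(4πr²h) = 1/(4π·3.58²·16.8) = 3.696×10^-4 K/W
ΣR = 1.293×10^-5 + 0.2960 + 0.08584 + 0.08333 + 3.696×10^-4 = 0.4656 K/W
Q = ΔT/ΣR = (-177 °C − 25.6 °C)/0.4656 = -435.1 W
From the inner boundary to the fibreglass batt/cellular glass interface, ΣR_partial = 0.2960 K/W.
T_interface = T_in − Q·ΣR_partial = -177 °C − (-435.1)(0.2960) = -48.2 °C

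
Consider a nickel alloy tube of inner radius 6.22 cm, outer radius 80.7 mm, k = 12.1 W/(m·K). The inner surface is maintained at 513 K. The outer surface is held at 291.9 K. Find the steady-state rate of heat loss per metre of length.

Q' = 2πk·ΔT/ln(r₂/r₁) = 2π × 12.1 × 221.1 / ln(0.0807/0.0622) = 64600 W/m

Q' = 64.6 kW/m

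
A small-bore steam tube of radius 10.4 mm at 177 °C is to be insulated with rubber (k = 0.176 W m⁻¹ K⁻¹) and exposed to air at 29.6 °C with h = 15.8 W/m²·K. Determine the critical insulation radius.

For a cylinder, r_cr = k_ins/h = 0.176/15.8 = 0.0111 m = 1.11 cm

r_cr = 1.11 cm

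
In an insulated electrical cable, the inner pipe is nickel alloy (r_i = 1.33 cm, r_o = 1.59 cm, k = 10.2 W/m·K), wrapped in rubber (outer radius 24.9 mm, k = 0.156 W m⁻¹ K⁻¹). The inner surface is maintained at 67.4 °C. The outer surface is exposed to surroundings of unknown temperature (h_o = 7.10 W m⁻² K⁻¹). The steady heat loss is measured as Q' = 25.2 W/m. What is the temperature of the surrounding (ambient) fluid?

T_out = 33.1 °C

Sum the resistances:
  R'_nickel alloy = ln(0.0159/0.0133)/(2πk) = 0.1786/(2π·10.2) = 0.002786 m·K/W
  R'_rubber = ln(0.0249/0.0159)/(2πk) = 0.4485/(2π·0.156) = 0.4576 m·K/W
  R'_conv,out = 1/(2πr h) = 1/(2π·0.0249·7.10) = 0.9002 m·K/W
ΣR = 1.361 m·K/W
ΔT = Q'·ΣR = 25.2 × 1.361 = 34.30 K
Heat flows outward, so T_out = T_in − ΔT = 67.4 − 34.30 = 33.1 °C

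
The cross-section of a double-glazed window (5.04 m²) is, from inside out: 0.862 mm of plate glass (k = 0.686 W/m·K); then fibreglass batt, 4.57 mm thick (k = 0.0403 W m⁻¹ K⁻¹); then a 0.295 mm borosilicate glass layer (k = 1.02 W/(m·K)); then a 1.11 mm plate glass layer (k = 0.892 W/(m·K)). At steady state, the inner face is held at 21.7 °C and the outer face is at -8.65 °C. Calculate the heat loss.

Series thermal resistances, inner to outer:
  R_plate glass = L/(kA) = 8.62×10^-4/(0.686·5.04) = 2.493×10^-4 K/W
  R_fibreglass batt = L/(kA) = 0.00457/(0.0403·5.04) = 0.02250 K/W
  R_borosilicate glass = L/(kA) = 2.95×10^-4/(1.02·5.04) = 5.738×10^-5 K/W
  R_plate glass = L/(kA) = 0.00111/(0.892·5.04) = 2.469×10^-4 K/W
ΣR = 2.493×10^-4 + 0.02250 + 5.738×10^-5 + 2.469×10^-4 = 0.02305 K/W
Q = ΔT/ΣR = (21.7 °C − -8.65 °C)/0.02305 = 1320 W

Q = 1320 W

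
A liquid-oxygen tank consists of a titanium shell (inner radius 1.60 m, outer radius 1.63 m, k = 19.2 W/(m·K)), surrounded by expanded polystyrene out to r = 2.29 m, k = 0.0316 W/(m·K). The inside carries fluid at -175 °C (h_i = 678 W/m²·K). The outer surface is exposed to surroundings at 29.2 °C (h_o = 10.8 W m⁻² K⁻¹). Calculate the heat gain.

Q = 457 W

Series thermal resistances, inner to outer:
  R_conv,in = 1/(4πr²h) = 1/(4π·1.60²·678) = 4.585×10^-5 K/W
  R_titanium = (1/1.60 − 1/1.63)/(4πk) = 0.01150/(4π·19.2) = 4.768×10^-5 K/W
  R_expanded polystyrene = (1/1.63 − 1/2.29)/(4πk) = 0.1768/(4π·0.0316) = 0.4453 K/W
  R_conv,out = 1/(4πr²h) = 1/(4π·2.29²·10.8) = 0.001405 K/W
ΣR = 4.585×10^-5 + 4.768×10^-5 + 0.4453 + 0.001405 = 0.4468 K/W
Q = ΔT/ΣR = (-175 °C − 29.2 °C)/0.4468 = -457 W
(Negative Q ⇒ heat flows inward; heat gain = 457 W.)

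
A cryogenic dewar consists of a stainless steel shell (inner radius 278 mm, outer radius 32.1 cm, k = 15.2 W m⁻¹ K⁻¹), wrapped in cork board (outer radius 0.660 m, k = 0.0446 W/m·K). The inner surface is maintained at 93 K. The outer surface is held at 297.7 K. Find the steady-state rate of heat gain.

Resistance network (inner→outer):
  R_stainless steel = (1/0.278 − 1/0.321)/(4πk) = 0.4819/(4π·15.2) = 0.002523 K/W
  R_cork board = (1/0.321 − 1/0.660)/(4πk) = 1.600/(4π·0.0446) = 2.855 K/W
ΣR = 0.002523 + 2.855 = 2.858 K/W
Q = ΔT/ΣR = (93 K − 297.7 K)/2.858 = -71.6 W
(Negative Q ⇒ heat flows inward; heat gain = 71.6 W.)

Q = 71.6 W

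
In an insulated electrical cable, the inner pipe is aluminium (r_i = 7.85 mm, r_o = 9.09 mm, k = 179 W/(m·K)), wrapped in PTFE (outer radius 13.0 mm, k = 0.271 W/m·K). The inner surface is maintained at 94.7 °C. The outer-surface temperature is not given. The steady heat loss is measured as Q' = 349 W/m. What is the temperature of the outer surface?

T_out = 21.3 °C

Series resistances:
  R'_aluminium = ln(0.00909/0.00785)/(2πk) = 0.1467/(2π·179) = 1.304×10^-4 m·K/W
  R'_PTFE = ln(0.0130/0.00909)/(2πk) = 0.3578/(2π·0.271) = 0.2101 m·K/W
ΣR = 0.2102 m·K/W
ΔT = Q'·ΣR = 349 × 0.2102 = 73.36 K
Heat flows outward, so T_out = T_in − ΔT = 94.7 − 73.36 = 21.3 °C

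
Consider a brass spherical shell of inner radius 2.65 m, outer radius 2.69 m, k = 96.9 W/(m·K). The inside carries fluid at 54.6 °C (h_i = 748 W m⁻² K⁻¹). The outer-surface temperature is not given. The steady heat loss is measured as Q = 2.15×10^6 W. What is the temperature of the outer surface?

Sum the resistances:
  R_conv,in = 1/(4πr²h) = 1/(4π·2.65²·748) = 1.515×10^-5 K/W
  R_brass = (1/2.65 − 1/2.69)/(4πk) = 0.005611/(4π·96.9) = 4.608×10^-6 K/W
ΣR = 1.976×10^-5 K/W
ΔT = Q·ΣR = 2.15×10^6 × 1.976×10^-5 = 42.48 K
Heat flows outward, so T_out = T_in − ΔT = 54.6 − 42.48 = 12.1 °C

T_out = 12.1 °C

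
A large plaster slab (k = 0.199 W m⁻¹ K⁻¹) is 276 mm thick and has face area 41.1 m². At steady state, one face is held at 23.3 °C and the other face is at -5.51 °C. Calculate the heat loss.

Q = 854 W

Q = kA·ΔT/L = 0.199 × 41.1 × |23.3 °C − -5.51 °C| / 0.276 = 854 W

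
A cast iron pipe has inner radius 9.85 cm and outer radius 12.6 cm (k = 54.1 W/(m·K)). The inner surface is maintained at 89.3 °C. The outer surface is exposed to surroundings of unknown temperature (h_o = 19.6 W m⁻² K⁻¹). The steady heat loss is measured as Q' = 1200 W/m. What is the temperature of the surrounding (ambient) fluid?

Series resistances:
  R'_cast iron = ln(0.126/0.0985)/(2πk) = 0.2462/(2π·54.1) = 7.244×10^-4 m·K/W
  R'_conv,out = 1/(2πr h) = 1/(2π·0.126·19.6) = 0.06445 m·K/W
ΣR = 0.06517 m·K/W
ΔT = Q'·ΣR = 1200 × 0.06517 = 78.20 K
Heat flows outward, so T_out = T_in − ΔT = 89.3 − 78.20 = 11.1 °C

T_out = 11.1 °C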